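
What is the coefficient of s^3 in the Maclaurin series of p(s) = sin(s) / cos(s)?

Divide the numerator series by the denominator series (power-series long division).

1/3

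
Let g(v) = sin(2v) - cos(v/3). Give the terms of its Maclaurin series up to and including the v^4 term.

Expand each term separately and add.

-v^4/1944 - 4*v^3/3 + v^2/18 + 2*v - 1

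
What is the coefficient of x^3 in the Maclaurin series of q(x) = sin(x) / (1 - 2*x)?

Multiply the numerator's expansion by the denominator's geometric series.
[x^0] = 0;  [x^1] = 1;  [x^2] = 2;  [x^3] = 23/6.
So c_3 = q′′′(0)/3! = 23/6.

23/6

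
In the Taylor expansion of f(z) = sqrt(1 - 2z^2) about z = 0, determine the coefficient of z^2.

Use the known series and substitute for the argument.

-1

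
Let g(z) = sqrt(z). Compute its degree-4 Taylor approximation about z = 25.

-(z - 25)^4/2000000 + (z - 25)^3/50000 - (z - 25)^2/1000 + (z - 25)/10 + 5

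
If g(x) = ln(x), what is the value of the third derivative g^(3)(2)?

1/4

The coefficient of (x - 2)^3 in the expansion is 1/24, so g′′′(2) = 3! * (1/24) = 1/4.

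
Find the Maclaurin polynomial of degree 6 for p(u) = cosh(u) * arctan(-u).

Multiply the two series term by term and collect like powers.
p(0) = 0
p′(0) = -1
p′′(0) = 0
p′′′(0) = -1
p^(4)(0) = 0
p^(5)(0) = -9
p^(6)(0) = 0
Dividing each by k! gives the coefficients c_0, ..., c_6.

-3*u^5/40 - u^3/6 - u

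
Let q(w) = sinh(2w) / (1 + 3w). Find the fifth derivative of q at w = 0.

Take the Cauchy product of the two expansions.
The coefficient of w^5 in the expansion is 2614/15, so q^(5)(0) = 5! * (2614/15) = 20912.

20912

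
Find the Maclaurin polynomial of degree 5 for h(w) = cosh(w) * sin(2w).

Write out both Maclaurin series and multiply, keeping only the needed powers.
h(0) = 0
h′(0) = 2
h′′(0) = 0
h′′′(0) = -2
h^(4)(0) = 0
h^(5)(0) = -38

-19*w^5/60 - w^3/3 + 2*w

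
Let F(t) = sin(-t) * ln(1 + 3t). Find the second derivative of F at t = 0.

-6

Take the Cauchy product of the two expansions.
From the series, [t^2] F = -3; multiply by 2! = 2 to get -6.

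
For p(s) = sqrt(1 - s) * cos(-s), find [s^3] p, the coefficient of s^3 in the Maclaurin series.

Multiply the two series term by term and collect like powers.
[s^0] = 1;  [s^1] = -1/2;  [s^2] = -5/8;  [s^3] = 3/16.

3/16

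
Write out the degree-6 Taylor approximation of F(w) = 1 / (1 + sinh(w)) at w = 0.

77*w^6/45 - 181*w^5/120 + 4*w^4/3 - 7*w^3/6 + w^2 - w + 1

Write 1/(1+u) = 1 - u + u^2 - u^3 + ... and substitute the series for u.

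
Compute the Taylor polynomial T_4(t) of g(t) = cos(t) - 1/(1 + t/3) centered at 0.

19*t^4/648 + t^3/27 - 11*t^2/18 + t/3

Expand each term separately and add.
g(0) = 0
g′(0) = 1/3
g′′(0) = -11/9
g′′′(0) = 2/9
g^(4)(0) = 19/27
Dividing each by k! gives the coefficients c_0, ..., c_4.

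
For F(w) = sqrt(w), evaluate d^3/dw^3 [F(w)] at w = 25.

Differentiate repeatedly and evaluate at the center.
The coefficient of (w - 25)^3 in the expansion is 1/50000, so F′′′(25) = 3! * (1/50000) = 3/25000.

3/25000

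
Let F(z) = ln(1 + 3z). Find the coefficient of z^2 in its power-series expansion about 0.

-9/2

Compute the successive derivatives at the expansion point and divide by k!.
[z^0] = 0;  [z^1] = 3;  [z^2] = -9/2.
So c_2 = F′′(0)/2! = -9/2.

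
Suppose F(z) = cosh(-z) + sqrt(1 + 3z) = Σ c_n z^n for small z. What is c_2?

-5/8

Expand each term separately and add.
[z^0] = 2;  [z^1] = 3/2;  [z^2] = -5/8.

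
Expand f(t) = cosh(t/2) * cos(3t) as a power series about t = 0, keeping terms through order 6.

-5551*t^6/9216 + 1081*t^4/384 - 35*t^2/8 + 1

Write out both Maclaurin series and multiply, keeping only the needed powers.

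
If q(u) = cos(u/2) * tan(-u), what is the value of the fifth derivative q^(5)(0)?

Multiply the two series term by term and collect like powers.
From the series, [u^5] q = -181/1920; multiply by 5! = 120 to get -181/16.

-181/16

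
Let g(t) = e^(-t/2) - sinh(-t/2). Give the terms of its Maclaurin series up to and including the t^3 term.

t^2/8 + 1

Add the two expansions coefficient-wise.
[t^0] = 1;  [t^1] = 0;  [t^2] = 1/8;  [t^3] = 0.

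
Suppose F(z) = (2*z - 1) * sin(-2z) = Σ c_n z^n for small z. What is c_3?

-4/3

Distribute the polynomial across the series and collect like powers.
[z^0] = 0;  [z^1] = 2;  [z^2] = -4;  [z^3] = -4/3.
So c_3 = F′′′(0)/3! = -4/3.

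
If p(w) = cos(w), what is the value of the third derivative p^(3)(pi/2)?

1

From the series, [(w - pi/2)^3] p = 1/6; multiply by 3! = 6 to get 1.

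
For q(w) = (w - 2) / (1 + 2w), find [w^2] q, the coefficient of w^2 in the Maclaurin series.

-10

Multiply each power in the prefactor through the base expansion.
So c_2 = q′′(0)/2! = -10.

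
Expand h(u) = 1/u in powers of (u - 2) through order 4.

Apply the Taylor formula c_k = f^(k)(a)/k!.
[(u - 2)^0] = 1/2;  [(u - 2)^1] = -1/4;  [(u - 2)^2] = 1/8;  [(u - 2)^3] = -1/16;  [(u - 2)^4] = 1/32.

(u - 2)^4/32 - (u - 2)^3/16 + (u - 2)^2/8 - (u - 2)/4 + 1/2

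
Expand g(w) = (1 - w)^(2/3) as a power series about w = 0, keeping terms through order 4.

g(0) = 1
g′(0) = -2/3
g′′(0) = -2/9
g′′′(0) = -8/27
g^(4)(0) = -56/81
Dividing each by k! gives the coefficients c_0, ..., c_4.

-7*w^4/243 - 4*w^3/81 - w^2/9 - 2*w/3 + 1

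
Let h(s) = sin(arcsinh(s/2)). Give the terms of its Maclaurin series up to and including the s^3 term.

-s^3/24 + s/2

Substitute the inner expansion into the outer series and collect powers.
[s^0] = 0;  [s^1] = 1/2;  [s^2] = 0;  [s^3] = -1/24.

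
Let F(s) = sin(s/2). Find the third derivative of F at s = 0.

From the series, [s^3] F = -1/48; multiply by 3! = 6 to get -1/8.

-1/8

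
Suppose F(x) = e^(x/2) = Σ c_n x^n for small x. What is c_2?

Compute the successive derivatives at the expansion point and divide by k!.
F(0) = 1
F′(0) = 1/2
F′′(0) = 1/4

1/8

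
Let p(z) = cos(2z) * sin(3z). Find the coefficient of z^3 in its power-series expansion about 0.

-21/2

Expand each factor separately, then convolve coefficients.
[z^0] = 0;  [z^1] = 3;  [z^2] = 0;  [z^3] = -21/2.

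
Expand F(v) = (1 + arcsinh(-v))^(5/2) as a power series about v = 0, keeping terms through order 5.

Compose series: expand the inner function first, then feed it into the outer expansion.
[v^0] = 1;  [v^1] = -5/2;  [v^2] = 15/8;  [v^3] = 5/48;  [v^4] = -85/128;  [v^5] = -11/256.

-11*v^5/256 - 85*v^4/128 + 5*v^3/48 + 15*v^2/8 - 5*v/2 + 1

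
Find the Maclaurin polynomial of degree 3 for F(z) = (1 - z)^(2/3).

F(0) = 1
F′(0) = -2/3
F′′(0) = -2/9
F′′′(0) = -8/27
Then c_k = F^(k)(0)/k! gives each Taylor coefficient.

-4*z^3/81 - z^2/9 - 2*z/3 + 1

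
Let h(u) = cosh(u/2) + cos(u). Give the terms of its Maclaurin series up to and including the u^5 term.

17*u^4/384 - 3*u^2/8 + 2

Expand each term separately and add.
h(0) = 2
h′(0) = 0
h′′(0) = -3/4
h′′′(0) = 0
h^(4)(0) = 17/16
h^(5)(0) = 0
Dividing each by k! gives the coefficients c_0, ..., c_5.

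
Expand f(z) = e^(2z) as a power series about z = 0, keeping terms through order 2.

Use the known series and substitute for the argument.
[z^0] = 1;  [z^1] = 2;  [z^2] = 2.

2*z^2 + 2*z + 1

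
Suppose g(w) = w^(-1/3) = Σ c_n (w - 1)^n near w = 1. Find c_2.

2/9

Differentiate repeatedly and evaluate at the center.
g(1) = 1
g′(1) = -1/3
g′′(1) = 4/9
So c_2 = g′′(1)/2! = 2/9.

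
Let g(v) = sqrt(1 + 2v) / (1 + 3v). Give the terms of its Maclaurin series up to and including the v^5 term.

Multiply the two series term by term and collect like powers.

-565*v^5/4 + 379*v^4/8 - 16*v^3 + 11*v^2/2 - 2*v + 1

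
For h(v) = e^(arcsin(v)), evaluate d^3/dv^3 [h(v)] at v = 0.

Substitute the inner expansion into the outer series and collect powers.
From the series, [v^3] h = 1/3; multiply by 3! = 6 to get 2.

2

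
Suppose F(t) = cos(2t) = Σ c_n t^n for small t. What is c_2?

-2

[t^0] = 1;  [t^1] = 0;  [t^2] = -2.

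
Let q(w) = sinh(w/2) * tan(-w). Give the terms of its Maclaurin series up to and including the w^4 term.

Multiply the two series term by term and collect like powers.
q(0) = 0
q′(0) = 0
q′′(0) = -1
q′′′(0) = 0
q^(4)(0) = -9/2
The Taylor polynomial is Σ q^(k)(0)/k! · w^k.

-3*w^4/16 - w^2/2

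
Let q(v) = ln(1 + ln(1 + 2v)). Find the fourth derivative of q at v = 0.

Compose series: expand the inner function first, then feed it into the outer expansion.
The coefficient of v^4 in the expansion is -70/3, so q^(4)(0) = 4! * (-70/3) = -560.

-560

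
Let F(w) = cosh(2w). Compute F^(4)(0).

The coefficient of w^4 in the expansion is 2/3, so F^(4)(0) = 4! * (2/3) = 16.

16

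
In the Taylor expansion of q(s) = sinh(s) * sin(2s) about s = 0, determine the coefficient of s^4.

Expand each factor separately, then convolve coefficients.
[s^0] = 0;  [s^1] = 0;  [s^2] = 2;  [s^3] = 0;  [s^4] = -1.

-1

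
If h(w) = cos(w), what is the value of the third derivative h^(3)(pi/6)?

1/2

The coefficient of (w - pi/6)^3 in the expansion is 1/12, so h′′′(pi/6) = 3! * (1/12) = 1/2.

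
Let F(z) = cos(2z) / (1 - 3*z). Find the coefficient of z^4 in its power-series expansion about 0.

Expand 1/(denominator) as a geometric series and multiply by the numerator's series.
F(0) = 1
F′(0) = 3
F′′(0) = 14
F′′′(0) = 126
F^(4)(0) = 1528
So c_4 = F^(4)(0)/4! = 191/3.

191/3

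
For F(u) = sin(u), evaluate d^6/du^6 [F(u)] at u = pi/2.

From the series, [(u - pi/2)^6] F = -1/720; multiply by 6! = 720 to get -1.

-1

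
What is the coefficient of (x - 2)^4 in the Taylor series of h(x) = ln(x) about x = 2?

-1/64

h(2) = ln(2)
h′(2) = 1/2
h′′(2) = -1/4
h′′′(2) = 1/4
h^(4)(2) = -3/8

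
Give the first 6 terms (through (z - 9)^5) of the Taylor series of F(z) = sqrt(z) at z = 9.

Differentiate repeatedly and evaluate at the center.
F(9) = 3
F′(9) = 1/6
F′′(9) = -1/108
F′′′(9) = 1/648
F^(4)(9) = -5/11664
F^(5)(9) = 35/209952

7*(z - 9)^5/5038848 - 5*(z - 9)^4/279936 + (z - 9)^3/3888 - (z - 9)^2/216 + (z - 9)/6 + 3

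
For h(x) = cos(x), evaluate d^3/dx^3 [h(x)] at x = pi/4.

From the series, [(x - pi/4)^3] h = sqrt(2)/12; multiply by 3! = 6 to get sqrt(2)/2.

sqrt(2)/2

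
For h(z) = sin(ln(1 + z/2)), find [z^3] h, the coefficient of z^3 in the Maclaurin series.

1/48

Let u equal the inner series; expand the outer function in u and truncate.
h(0) = 0
h′(0) = 1/2
h′′(0) = -1/4
h′′′(0) = 1/8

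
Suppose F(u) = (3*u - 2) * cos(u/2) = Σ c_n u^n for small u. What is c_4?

-1/192

Distribute the polynomial across the series and collect like powers.
F(0) = -2
F′(0) = 3
F′′(0) = 1/2
F′′′(0) = -9/4
F^(4)(0) = -1/8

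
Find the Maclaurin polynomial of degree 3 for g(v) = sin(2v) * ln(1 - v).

Write out both Maclaurin series and multiply, keeping only the needed powers.
g(0) = 0
g′(0) = 0
g′′(0) = -4
g′′′(0) = -6

-v^3 - 2*v^2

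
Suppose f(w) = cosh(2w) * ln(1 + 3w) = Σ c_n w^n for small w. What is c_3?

Write out both Maclaurin series and multiply, keeping only the needed powers.
So c_3 = f′′′(0)/3! = 15.

15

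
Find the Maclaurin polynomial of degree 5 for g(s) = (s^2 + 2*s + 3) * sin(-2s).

8*s^5/15 + 8*s^4/3 + 2*s^3 - 4*s^2 - 6*s

Multiply each power in the prefactor through the base expansion.
g(0) = 0
g′(0) = -6
g′′(0) = -8
g′′′(0) = 12
g^(4)(0) = 64
g^(5)(0) = 64
The Taylor polynomial is Σ g^(k)(0)/k! · s^k.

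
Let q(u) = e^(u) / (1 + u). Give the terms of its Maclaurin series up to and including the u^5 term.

Expand each factor separately, then convolve coefficients.
q(0) = 1
q′(0) = 0
q′′(0) = 1
q′′′(0) = -2
q^(4)(0) = 9
q^(5)(0) = -44

-11*u^5/30 + 3*u^4/8 - u^3/3 + u^2/2 + 1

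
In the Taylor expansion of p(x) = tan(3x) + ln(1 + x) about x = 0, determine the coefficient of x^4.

Expand each term separately and add.
p(0) = 0
p′(0) = 4
p′′(0) = -1
p′′′(0) = 56
p^(4)(0) = -6

-1/4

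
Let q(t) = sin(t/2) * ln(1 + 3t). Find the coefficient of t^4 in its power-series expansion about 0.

Expand each factor separately, then convolve coefficients.
q(0) = 0
q′(0) = 0
q′′(0) = 3
q′′′(0) = -27/2
q^(4)(0) = 213/2

71/16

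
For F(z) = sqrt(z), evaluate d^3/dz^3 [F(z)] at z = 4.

3/256

From the series, [(z - 4)^3] F = 1/512; multiply by 3! = 6 to get 3/256.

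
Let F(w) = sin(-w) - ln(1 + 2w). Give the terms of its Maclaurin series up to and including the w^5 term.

Combine the two series term by term.
F(0) = 0
F′(0) = -3
F′′(0) = 4
F′′′(0) = -15
F^(4)(0) = 96
F^(5)(0) = -769

-769*w^5/120 + 4*w^4 - 5*w^3/2 + 2*w^2 - 3*w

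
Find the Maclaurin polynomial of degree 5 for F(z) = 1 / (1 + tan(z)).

-32*z^5/15 + 5*z^4/3 - 4*z^3/3 + z^2 - z + 1

Write 1/(1+u) = 1 - u + u^2 - u^3 + ... and substitute the series for u.
[z^0] = 1;  [z^1] = -1;  [z^2] = 1;  [z^3] = -4/3;  [z^4] = 5/3;  [z^5] = -32/15.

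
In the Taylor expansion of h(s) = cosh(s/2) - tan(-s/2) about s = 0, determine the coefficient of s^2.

1/8

Add the two expansions coefficient-wise.
h(0) = 1
h′(0) = 1/2
h′′(0) = 1/4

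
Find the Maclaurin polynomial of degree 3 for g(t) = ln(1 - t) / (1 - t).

-11*t^3/6 - 3*t^2/2 - t

Multiply the two series term by term and collect like powers.
g(0) = 0
g′(0) = -1
g′′(0) = -3
g′′′(0) = -11
Dividing each by k! gives the coefficients c_0, ..., c_3.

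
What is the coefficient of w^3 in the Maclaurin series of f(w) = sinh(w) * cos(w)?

Multiply the two series term by term and collect like powers.
f(0) = 0
f′(0) = 1
f′′(0) = 0
f′′′(0) = -2

-1/3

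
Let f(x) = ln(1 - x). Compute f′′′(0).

-2

Use the known series and substitute for the argument.
From the series, [x^3] f = -1/3; multiply by 3! = 6 to get -2.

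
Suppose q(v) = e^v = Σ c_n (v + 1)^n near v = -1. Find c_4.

e^(-1)/24

[(v + 1)^0] = e^(-1);  [(v + 1)^1] = e^(-1);  [(v + 1)^2] = e^(-1)/2;  [(v + 1)^3] = e^(-1)/6;  [(v + 1)^4] = e^(-1)/24.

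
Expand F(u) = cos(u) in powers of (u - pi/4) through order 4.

F(pi/4) = sqrt(2)/2
F′(pi/4) = -sqrt(2)/2
F′′(pi/4) = -sqrt(2)/2
F′′′(pi/4) = sqrt(2)/2
F^(4)(pi/4) = sqrt(2)/2

sqrt(2)*(u - pi/4)^4/48 + sqrt(2)*(u - pi/4)^3/12 - sqrt(2)*(u - pi/4)^2/4 - sqrt(2)*(u - pi/4)/2 + sqrt(2)/2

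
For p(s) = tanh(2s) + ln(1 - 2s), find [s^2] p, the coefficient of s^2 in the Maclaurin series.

Add the two expansions coefficient-wise.

-2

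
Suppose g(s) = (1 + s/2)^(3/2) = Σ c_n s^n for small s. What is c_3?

-1/128

Use the known series and substitute for the argument.
g(0) = 1
g′(0) = 3/4
g′′(0) = 3/16
g′′′(0) = -3/64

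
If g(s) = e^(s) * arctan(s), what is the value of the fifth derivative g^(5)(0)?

Take the Cauchy product of the two expansions.
The coefficient of s^5 in the expansion is 3/40, so g^(5)(0) = 5! * (3/40) = 9.

9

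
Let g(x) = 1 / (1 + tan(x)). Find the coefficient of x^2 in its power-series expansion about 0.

1

Write 1/(1+u) = 1 - u + u^2 - u^3 + ... and substitute the series for u.
g(0) = 1
g′(0) = -1
g′′(0) = 2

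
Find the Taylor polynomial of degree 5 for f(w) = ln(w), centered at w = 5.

f(5) = ln(5)
f′(5) = 1/5
f′′(5) = -1/25
f′′′(5) = 2/125
f^(4)(5) = -6/625
f^(5)(5) = 24/3125

(w - 5)^5/15625 - (w - 5)^4/2500 + (w - 5)^3/375 - (w - 5)^2/50 + (w - 5)/5 + ln(5)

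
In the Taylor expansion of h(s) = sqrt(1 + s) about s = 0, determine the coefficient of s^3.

1/16

h(0) = 1
h′(0) = 1/2
h′′(0) = -1/4
h′′′(0) = 3/8
Then c_k = h^(k)(0)/k! gives each Taylor coefficient.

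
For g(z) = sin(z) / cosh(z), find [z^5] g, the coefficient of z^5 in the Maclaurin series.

3/10

Invert the denominator's series and multiply.
So c_5 = g^(5)(0)/5! = 3/10.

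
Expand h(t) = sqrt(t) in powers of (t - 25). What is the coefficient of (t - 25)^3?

[(t - 25)^0] = 5;  [(t - 25)^1] = 1/10;  [(t - 25)^2] = -1/1000;  [(t - 25)^3] = 1/50000.
So c_3 = h′′′(25)/3! = 1/50000.

1/50000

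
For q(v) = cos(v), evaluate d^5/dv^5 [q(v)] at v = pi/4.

From the series, [(v - pi/4)^5] q = -sqrt(2)/240; multiply by 5! = 120 to get -sqrt(2)/2.

-sqrt(2)/2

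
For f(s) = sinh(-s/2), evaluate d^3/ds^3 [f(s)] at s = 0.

-1/8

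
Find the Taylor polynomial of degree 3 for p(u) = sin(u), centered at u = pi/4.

-sqrt(2)*(u - pi/4)^3/12 - sqrt(2)*(u - pi/4)^2/4 + sqrt(2)*(u - pi/4)/2 + sqrt(2)/2

Compute the successive derivatives at the expansion point and divide by k!.
p(pi/4) = sqrt(2)/2
p′(pi/4) = sqrt(2)/2
p′′(pi/4) = -sqrt(2)/2
p′′′(pi/4) = -sqrt(2)/2
The Taylor polynomial is Σ p^(k)(pi/4)/k! · (u - pi/4)^k.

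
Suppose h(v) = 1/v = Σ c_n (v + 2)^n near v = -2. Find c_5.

-1/64

h(-2) = -1/2
h′(-2) = -1/4
h′′(-2) = -1/4
h′′′(-2) = -3/8
h^(4)(-2) = -3/4
h^(5)(-2) = -15/8
So c_5 = h^(5)(-2)/5! = -1/64.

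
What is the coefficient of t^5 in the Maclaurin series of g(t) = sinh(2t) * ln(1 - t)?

Write out both Maclaurin series and multiply, keeping only the needed powers.
[t^0] = 0;  [t^1] = 0;  [t^2] = -2;  [t^3] = -1;  [t^4] = -2;  [t^5] = -7/6.

-7/6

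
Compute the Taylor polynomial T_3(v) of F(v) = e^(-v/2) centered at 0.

-v^3/48 + v^2/8 - v/2 + 1

F(0) = 1
F′(0) = -1/2
F′′(0) = 1/4
F′′′(0) = -1/8
The Taylor polynomial is Σ F^(k)(0)/k! · v^k.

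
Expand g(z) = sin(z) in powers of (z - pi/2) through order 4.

(z - pi/2)^4/24 - (z - pi/2)^2/2 + 1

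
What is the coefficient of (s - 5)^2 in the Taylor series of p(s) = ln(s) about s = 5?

-1/50

[(s - 5)^0] = ln(5);  [(s - 5)^1] = 1/5;  [(s - 5)^2] = -1/50.
So c_2 = p′′(5)/2! = -1/50.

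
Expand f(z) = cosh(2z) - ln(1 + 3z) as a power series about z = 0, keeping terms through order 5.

Add the two expansions coefficient-wise.

-243*z^5/5 + 251*z^4/12 - 9*z^3 + 13*z^2/2 - 3*z + 1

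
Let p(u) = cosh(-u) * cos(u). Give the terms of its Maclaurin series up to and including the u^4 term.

Take the Cauchy product of the two expansions.
[u^0] = 1;  [u^1] = 0;  [u^2] = 0;  [u^3] = 0;  [u^4] = -1/6.

1 - u^4/6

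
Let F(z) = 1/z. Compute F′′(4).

1/32

From the series, [(z - 4)^2] F = 1/64; multiply by 2! = 2 to get 1/32.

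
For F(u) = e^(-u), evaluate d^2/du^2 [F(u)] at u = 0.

1

The coefficient of u^2 in the expansion is 1/2, so F′′(0) = 2! * (1/2) = 1.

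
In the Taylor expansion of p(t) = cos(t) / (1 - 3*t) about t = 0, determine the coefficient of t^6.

Expand 1/(denominator) as a geometric series and multiply by the numerator's series.
p(0) = 1
p′(0) = 3
p′′(0) = 17
p′′′(0) = 153
p^(4)(0) = 1837
p^(5)(0) = 27555
p^(6)(0) = 495989
So c_6 = p^(6)(0)/6! = 495989/720.

495989/720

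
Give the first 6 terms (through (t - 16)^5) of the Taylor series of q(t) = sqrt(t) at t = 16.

q(16) = 4
q′(16) = 1/8
q′′(16) = -1/256
q′′′(16) = 3/8192
q^(4)(16) = -15/262144
q^(5)(16) = 105/8388608
Dividing each by k! gives the coefficients c_0, ..., c_5.

7*(t - 16)^5/67108864 - 5*(t - 16)^4/2097152 + (t - 16)^3/16384 - (t - 16)^2/512 + (t - 16)/8 + 4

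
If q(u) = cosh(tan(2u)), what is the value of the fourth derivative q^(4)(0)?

144

Substitute the inner expansion into the outer series and collect powers.
The coefficient of u^4 in the expansion is 6, so q^(4)(0) = 4! * (6) = 144.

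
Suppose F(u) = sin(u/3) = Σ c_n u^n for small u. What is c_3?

-1/162

Use the known series and substitute for the argument.
F(0) = 0
F′(0) = 1/3
F′′(0) = 0
F′′′(0) = -1/27
So c_3 = F′′′(0)/3! = -1/162.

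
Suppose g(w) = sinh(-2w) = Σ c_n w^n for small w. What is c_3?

-4/3

[w^0] = 0;  [w^1] = -2;  [w^2] = 0;  [w^3] = -4/3.
So c_3 = g′′′(0)/3! = -4/3.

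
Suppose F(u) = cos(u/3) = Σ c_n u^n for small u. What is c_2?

-1/18

F(0) = 1
F′(0) = 0
F′′(0) = -1/9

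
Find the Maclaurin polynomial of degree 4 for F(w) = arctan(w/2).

-w^3/24 + w/2

F(0) = 0
F′(0) = 1/2
F′′(0) = 0
F′′′(0) = -1/4
F^(4)(0) = 0
Dividing each by k! gives the coefficients c_0, ..., c_4.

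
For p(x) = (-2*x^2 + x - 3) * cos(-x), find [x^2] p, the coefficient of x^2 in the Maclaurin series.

Shift and add copies of the series according to the polynomial's terms.
p(0) = -3
p′(0) = 1
p′′(0) = -1

-1/2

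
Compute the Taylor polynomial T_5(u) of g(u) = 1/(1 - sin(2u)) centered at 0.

Compose series: expand the inner function first, then feed it into the outer expansion.
g(0) = 1
g′(0) = 2
g′′(0) = 8
g′′′(0) = 40
g^(4)(0) = 256
g^(5)(0) = 1952
The Taylor polynomial is Σ g^(k)(0)/k! · u^k.

244*u^5/15 + 32*u^4/3 + 20*u^3/3 + 4*u^2 + 2*u + 1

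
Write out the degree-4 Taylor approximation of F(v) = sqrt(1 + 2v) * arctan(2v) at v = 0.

Write out both Maclaurin series and multiply, keeping only the needed powers.
[v^0] = 0;  [v^1] = 2;  [v^2] = 2;  [v^3] = -11/3;  [v^4] = -5/3.

-5*v^4/3 - 11*v^3/3 + 2*v^2 + 2*v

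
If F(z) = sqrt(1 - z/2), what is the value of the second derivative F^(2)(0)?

-1/16

Apply the Taylor formula c_k = f^(k)(a)/k!.
The coefficient of z^2 in the expansion is -1/32, so F′′(0) = 2! * (-1/32) = -1/16.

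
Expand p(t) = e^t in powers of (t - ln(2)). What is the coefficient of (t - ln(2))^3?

p(ln(2)) = 2
p′(ln(2)) = 2
p′′(ln(2)) = 2
p′′′(ln(2)) = 2
The Taylor polynomial is Σ p^(k)(ln(2))/k! · (t - ln(2))^k.

1/3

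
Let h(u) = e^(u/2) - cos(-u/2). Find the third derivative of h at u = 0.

1/8

Combine the two series term by term.
The coefficient of u^3 in the expansion is 1/48, so h′′′(0) = 3! * (1/48) = 1/8.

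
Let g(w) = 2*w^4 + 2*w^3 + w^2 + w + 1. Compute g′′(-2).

From the series, [(w + 2)^2] g = 37; multiply by 2! = 2 to get 74.

74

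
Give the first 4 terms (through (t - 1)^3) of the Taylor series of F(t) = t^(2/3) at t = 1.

F(1) = 1
F′(1) = 2/3
F′′(1) = -2/9
F′′′(1) = 8/27

4*(t - 1)^3/81 - (t - 1)^2/9 + 2*(t - 1)/3 + 1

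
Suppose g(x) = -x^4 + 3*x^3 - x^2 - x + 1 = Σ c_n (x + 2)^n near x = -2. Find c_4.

-1

Use the known series and substitute for the argument.
[(x + 2)^0] = -41;  [(x + 2)^1] = 71;  [(x + 2)^2] = -43;  [(x + 2)^3] = 11;  [(x + 2)^4] = -1.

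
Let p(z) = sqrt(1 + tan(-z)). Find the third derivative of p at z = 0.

Plug the Maclaurin series of the inner function into that of the outer and collect terms.
From the series, [z^3] p = -11/48; multiply by 3! = 6 to get -11/8.

-11/8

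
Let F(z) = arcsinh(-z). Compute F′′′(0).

1

The coefficient of z^3 in the expansion is 1/6, so F′′′(0) = 3! * (1/6) = 1.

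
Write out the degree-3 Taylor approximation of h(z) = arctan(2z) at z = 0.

-8*z^3/3 + 2*z

Compute the successive derivatives at the expansion point and divide by k!.
[z^0] = 0;  [z^1] = 2;  [z^2] = 0;  [z^3] = -8/3.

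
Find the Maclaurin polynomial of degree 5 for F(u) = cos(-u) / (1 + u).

-13*u^5/24 + 13*u^4/24 - u^3/2 + u^2/2 - u + 1

Multiply the two series term by term and collect like powers.
[u^0] = 1;  [u^1] = -1;  [u^2] = 1/2;  [u^3] = -1/2;  [u^4] = 13/24;  [u^5] = -13/24.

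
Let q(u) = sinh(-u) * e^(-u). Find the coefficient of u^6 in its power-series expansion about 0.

Multiply the two series term by term and collect like powers.
[u^0] = 0;  [u^1] = -1;  [u^2] = 1;  [u^3] = -2/3;  [u^4] = 1/3;  [u^5] = -2/15;  [u^6] = 2/45.

2/45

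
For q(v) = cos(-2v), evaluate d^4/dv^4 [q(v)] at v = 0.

The coefficient of v^4 in the expansion is 2/3, so q^(4)(0) = 4! * (2/3) = 16.

16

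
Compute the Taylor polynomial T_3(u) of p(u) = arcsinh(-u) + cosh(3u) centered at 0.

Expand each term separately and add.
p(0) = 1
p′(0) = -1
p′′(0) = 9
p′′′(0) = 1

u^3/6 + 9*u^2/2 - u + 1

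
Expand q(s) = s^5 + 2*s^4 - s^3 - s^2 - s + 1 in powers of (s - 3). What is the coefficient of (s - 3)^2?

q(3) = 367
q′(3) = 587
q′′(3) = 736
So c_2 = q′′(3)/2! = 368.

368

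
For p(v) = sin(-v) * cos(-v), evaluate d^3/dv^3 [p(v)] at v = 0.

4

Write out both Maclaurin series and multiply, keeping only the needed powers.
The coefficient of v^3 in the expansion is 2/3, so p′′′(0) = 3! * (2/3) = 4.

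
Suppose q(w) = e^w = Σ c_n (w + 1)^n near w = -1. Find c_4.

e^(-1)/24

Use the known series and substitute for the argument.
q(-1) = e^(-1)
q′(-1) = e^(-1)
q′′(-1) = e^(-1)
q′′′(-1) = e^(-1)
q^(4)(-1) = e^(-1)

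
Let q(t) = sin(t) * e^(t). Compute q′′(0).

Multiply the two series term by term and collect like powers.
From the series, [t^2] q = 1; multiply by 2! = 2 to get 2.

2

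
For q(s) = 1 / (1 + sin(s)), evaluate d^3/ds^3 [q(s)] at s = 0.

Use the geometric series for the reciprocal, then substitute.
The coefficient of s^3 in the expansion is -5/6, so q′′′(0) = 3! * (-5/6) = -5.

-5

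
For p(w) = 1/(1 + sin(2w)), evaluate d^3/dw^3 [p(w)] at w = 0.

-40

Compose series: expand the inner function first, then feed it into the outer expansion.
The coefficient of w^3 in the expansion is -20/3, so p′′′(0) = 3! * (-20/3) = -40.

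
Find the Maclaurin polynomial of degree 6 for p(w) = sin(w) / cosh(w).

3*w^5/10 - 2*w^3/3 + w

Write the quotient as an unknown series and match coefficients against numerator = denominator · series.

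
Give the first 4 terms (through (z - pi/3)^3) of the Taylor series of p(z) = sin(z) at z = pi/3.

-(z - pi/3)^3/12 - sqrt(3)*(z - pi/3)^2/4 + (z - pi/3)/2 + sqrt(3)/2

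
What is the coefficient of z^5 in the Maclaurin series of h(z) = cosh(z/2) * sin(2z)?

Take the Cauchy product of the two expansions.
[z^0] = 0;  [z^1] = 2;  [z^2] = 0;  [z^3] = -13/12;  [z^4] = 0;  [z^5] = 101/960.

101/960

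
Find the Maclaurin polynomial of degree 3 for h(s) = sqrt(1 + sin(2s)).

-s^3/6 - s^2/2 + s + 1

Substitute the inner expansion into the outer series and collect powers.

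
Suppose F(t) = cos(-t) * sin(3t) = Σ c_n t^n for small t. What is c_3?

Write out both Maclaurin series and multiply, keeping only the needed powers.
F(0) = 0
F′(0) = 3
F′′(0) = 0
F′′′(0) = -36

-6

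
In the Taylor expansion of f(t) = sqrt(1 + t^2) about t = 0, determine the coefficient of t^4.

-1/8

f(0) = 1
f′(0) = 0
f′′(0) = 1
f′′′(0) = 0
f^(4)(0) = -3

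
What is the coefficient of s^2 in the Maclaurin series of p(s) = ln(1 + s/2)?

p(0) = 0
p′(0) = 1/2
p′′(0) = -1/4
Dividing each by k! gives the coefficients c_0, ..., c_2.

-1/8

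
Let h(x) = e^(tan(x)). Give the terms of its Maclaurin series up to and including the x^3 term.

x^3/2 + x^2/2 + x + 1

Plug the Maclaurin series of the inner function into that of the outer and collect terms.
h(0) = 1
h′(0) = 1
h′′(0) = 1
h′′′(0) = 3
The Taylor polynomial is Σ h^(k)(0)/k! · x^k.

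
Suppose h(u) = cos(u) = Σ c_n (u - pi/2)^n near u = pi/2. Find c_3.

1/6

Use the known series and substitute for the argument.
h(pi/2) = 0
h′(pi/2) = -1
h′′(pi/2) = 0
h′′′(pi/2) = 1
Dividing each by k! gives the coefficients c_0, ..., c_3.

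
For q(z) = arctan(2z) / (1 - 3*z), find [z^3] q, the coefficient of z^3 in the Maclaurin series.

Multiply the numerator's expansion by the denominator's geometric series.
So c_3 = q′′′(0)/3! = 46/3.

46/3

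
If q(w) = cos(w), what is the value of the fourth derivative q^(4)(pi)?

-1

The coefficient of (w - pi)^4 in the expansion is -1/24, so q^(4)(pi) = 4! * (-1/24) = -1.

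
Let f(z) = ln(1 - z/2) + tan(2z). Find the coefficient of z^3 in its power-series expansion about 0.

21/8

Expand each term separately and add.
f(0) = 0
f′(0) = 3/2
f′′(0) = -1/4
f′′′(0) = 63/4
So c_3 = f′′′(0)/3! = 21/8.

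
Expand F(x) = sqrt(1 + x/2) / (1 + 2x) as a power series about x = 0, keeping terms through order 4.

Take the Cauchy product of the two expansions.
F(0) = 1
F′(0) = -7/4
F′′(0) = 111/16
F′′′(0) = -2661/64
F^(4)(0) = 85137/256

28379*x^4/2048 - 887*x^3/128 + 111*x^2/32 - 7*x/4 + 1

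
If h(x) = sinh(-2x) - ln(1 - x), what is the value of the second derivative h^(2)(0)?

Combine the two series term by term.
The coefficient of x^2 in the expansion is 1/2, so h′′(0) = 2! * (1/2) = 1.

1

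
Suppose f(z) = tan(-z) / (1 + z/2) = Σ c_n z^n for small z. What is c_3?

-7/12

Take the Cauchy product of the two expansions.
f(0) = 0
f′(0) = -1
f′′(0) = 1
f′′′(0) = -7/2
So c_3 = f′′′(0)/3! = -7/12.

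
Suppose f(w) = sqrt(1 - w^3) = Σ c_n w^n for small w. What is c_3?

f(0) = 1
f′(0) = 0
f′′(0) = 0
f′′′(0) = -3
So c_3 = f′′′(0)/3! = -1/2.

-1/2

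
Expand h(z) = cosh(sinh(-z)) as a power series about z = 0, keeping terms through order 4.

5*z^4/24 + z^2/2 + 1

Let u equal the inner series; expand the outer function in u and truncate.
[z^0] = 1;  [z^1] = 0;  [z^2] = 1/2;  [z^3] = 0;  [z^4] = 5/24.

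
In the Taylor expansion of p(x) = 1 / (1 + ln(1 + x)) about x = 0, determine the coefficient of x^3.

-7/3

Expand as Σ (-1)^k u^k with u equal to the inner function's series.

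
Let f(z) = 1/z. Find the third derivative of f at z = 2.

-3/8

Differentiate repeatedly and evaluate at the center.
The coefficient of (z - 2)^3 in the expansion is -1/16, so f′′′(2) = 3! * (-1/16) = -3/8.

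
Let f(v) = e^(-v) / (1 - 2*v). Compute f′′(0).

Expand 1/(denominator) as a geometric series and multiply by the numerator's series.
From the series, [v^2] f = 5/2; multiply by 2! = 2 to get 5.

5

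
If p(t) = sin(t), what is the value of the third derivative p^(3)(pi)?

The coefficient of (t - pi)^3 in the expansion is 1/6, so p′′′(pi) = 3! * (1/6) = 1.

1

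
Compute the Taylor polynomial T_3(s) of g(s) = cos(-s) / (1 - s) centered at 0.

Write out both Maclaurin series and multiply, keeping only the needed powers.
g(0) = 1
g′(0) = 1
g′′(0) = 1
g′′′(0) = 3

s^3/2 + s^2/2 + s + 1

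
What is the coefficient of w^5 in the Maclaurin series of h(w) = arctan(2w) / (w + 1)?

86/15

Use 1/(1 - r) = Σ r^k on the denominator, then take the Cauchy product.
h(0) = 0
h′(0) = 2
h′′(0) = -4
h′′′(0) = -4
h^(4)(0) = 16
h^(5)(0) = 688
So c_5 = h^(5)(0)/5! = 86/15.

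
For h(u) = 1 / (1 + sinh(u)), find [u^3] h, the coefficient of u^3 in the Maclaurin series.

Write 1/(1+u) = 1 - u + u^2 - u^3 + ... and substitute the series for u.
h(0) = 1
h′(0) = -1
h′′(0) = 2
h′′′(0) = -7
So c_3 = h′′′(0)/3! = -7/6.

-7/6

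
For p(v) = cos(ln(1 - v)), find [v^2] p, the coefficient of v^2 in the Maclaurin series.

Plug the Maclaurin series of the inner function into that of the outer and collect terms.
[v^0] = 1;  [v^1] = 0;  [v^2] = -1/2.
So c_2 = p′′(0)/2! = -1/2.

-1/2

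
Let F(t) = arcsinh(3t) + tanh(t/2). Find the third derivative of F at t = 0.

Combine the two series term by term.
From the series, [t^3] F = -109/24; multiply by 3! = 6 to get -109/4.

-109/4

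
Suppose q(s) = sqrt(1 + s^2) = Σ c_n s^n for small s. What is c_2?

q(0) = 1
q′(0) = 0
q′′(0) = 1

1/2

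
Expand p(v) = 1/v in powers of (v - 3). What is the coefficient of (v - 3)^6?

1/2187

Compute the successive derivatives at the expansion point and divide by k!.
p(3) = 1/3
p′(3) = -1/9
p′′(3) = 2/27
p′′′(3) = -2/27
p^(4)(3) = 8/81
p^(5)(3) = -40/243
p^(6)(3) = 80/243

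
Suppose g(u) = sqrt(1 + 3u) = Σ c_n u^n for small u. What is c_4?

-405/128

g(0) = 1
g′(0) = 3/2
g′′(0) = -9/4
g′′′(0) = 81/8
g^(4)(0) = -1215/16
So c_4 = g^(4)(0)/4! = -405/128.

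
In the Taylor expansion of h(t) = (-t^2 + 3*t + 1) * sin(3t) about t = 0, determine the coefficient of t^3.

Multiply each power in the prefactor through the base expansion.
h(0) = 0
h′(0) = 3
h′′(0) = 18
h′′′(0) = -45
So c_3 = h′′′(0)/3! = -15/2.

-15/2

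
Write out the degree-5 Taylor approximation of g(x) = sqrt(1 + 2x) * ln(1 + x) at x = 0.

Take the Cauchy product of the two expansions.
[x^0] = 0;  [x^1] = 1;  [x^2] = 1/2;  [x^3] = -2/3;  [x^4] = 5/6;  [x^5] = -131/120.

-131*x^5/120 + 5*x^4/6 - 2*x^3/3 + x^2/2 + x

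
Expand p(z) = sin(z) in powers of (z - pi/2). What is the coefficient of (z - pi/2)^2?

p(pi/2) = 1
p′(pi/2) = 0
p′′(pi/2) = -1
So c_2 = p′′(pi/2)/2! = -1/2.

-1/2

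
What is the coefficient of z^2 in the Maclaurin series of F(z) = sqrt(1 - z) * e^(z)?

Write out both Maclaurin series and multiply, keeping only the needed powers.
F(0) = 1
F′(0) = 1/2
F′′(0) = -1/4
So c_2 = F′′(0)/2! = -1/8.

-1/8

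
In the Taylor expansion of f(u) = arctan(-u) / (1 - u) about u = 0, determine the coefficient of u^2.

Write out both Maclaurin series and multiply, keeping only the needed powers.
f(0) = 0
f′(0) = -1
f′′(0) = -2
So c_2 = f′′(0)/2! = -1.

-1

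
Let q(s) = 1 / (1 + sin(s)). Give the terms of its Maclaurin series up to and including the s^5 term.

-61*s^5/120 + 2*s^4/3 - 5*s^3/6 + s^2 - s + 1

Write 1/(1+u) = 1 - u + u^2 - u^3 + ... and substitute the series for u.
q(0) = 1
q′(0) = -1
q′′(0) = 2
q′′′(0) = -5
q^(4)(0) = 16
q^(5)(0) = -61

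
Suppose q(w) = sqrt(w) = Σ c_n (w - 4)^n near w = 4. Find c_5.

7/131072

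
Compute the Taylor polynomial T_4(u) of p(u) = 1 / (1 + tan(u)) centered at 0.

5*u^4/3 - 4*u^3/3 + u^2 - u + 1

Use the geometric series for the reciprocal, then substitute.
p(0) = 1
p′(0) = -1
p′′(0) = 2
p′′′(0) = -8
p^(4)(0) = 40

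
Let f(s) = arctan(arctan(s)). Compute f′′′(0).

-4

Compose series: expand the inner function first, then feed it into the outer expansion.
The coefficient of s^3 in the expansion is -2/3, so f′′′(0) = 3! * (-2/3) = -4.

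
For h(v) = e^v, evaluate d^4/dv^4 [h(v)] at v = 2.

e^(2)

The coefficient of (v - 2)^4 in the expansion is e^(2)/24, so h^(4)(2) = 4! * (e^(2)/24) = e^(2).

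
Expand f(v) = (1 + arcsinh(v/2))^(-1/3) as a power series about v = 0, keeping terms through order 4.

17*v^4/3888 - 19*v^3/1296 + v^2/18 - v/6 + 1

Let u equal the inner series; expand the outer function in u and truncate.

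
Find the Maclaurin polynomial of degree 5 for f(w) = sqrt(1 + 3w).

f(0) = 1
f′(0) = 3/2
f′′(0) = -9/4
f′′′(0) = 81/8
f^(4)(0) = -1215/16
f^(5)(0) = 25515/32
Dividing each by k! gives the coefficients c_0, ..., c_5.

1701*w^5/256 - 405*w^4/128 + 27*w^3/16 - 9*w^2/8 + 3*w/2 + 1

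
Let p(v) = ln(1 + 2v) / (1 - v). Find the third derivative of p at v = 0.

16

Write out both Maclaurin series and multiply, keeping only the needed powers.
The coefficient of v^3 in the expansion is 8/3, so p′′′(0) = 3! * (8/3) = 16.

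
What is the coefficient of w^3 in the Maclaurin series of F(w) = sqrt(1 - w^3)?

Compute the successive derivatives at the expansion point and divide by k!.
So c_3 = F′′′(0)/3! = -1/2.

-1/2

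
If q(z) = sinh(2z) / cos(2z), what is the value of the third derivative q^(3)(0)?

32

Invert the denominator's series and multiply.
From the series, [z^3] q = 16/3; multiply by 3! = 6 to get 32.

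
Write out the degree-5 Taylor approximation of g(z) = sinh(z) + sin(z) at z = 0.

z^5/60 + 2*z

Add the two expansions coefficient-wise.
g(0) = 0
g′(0) = 2
g′′(0) = 0
g′′′(0) = 0
g^(4)(0) = 0
g^(5)(0) = 2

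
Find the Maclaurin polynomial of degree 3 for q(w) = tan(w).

w^3/3 + w

Use the known series and substitute for the argument.
q(0) = 0
q′(0) = 1
q′′(0) = 0
q′′′(0) = 2
Then c_k = q^(k)(0)/k! gives each Taylor coefficient.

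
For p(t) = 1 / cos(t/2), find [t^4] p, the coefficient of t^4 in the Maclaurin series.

Divide the numerator series by the denominator series (power-series long division).
p(0) = 1
p′(0) = 0
p′′(0) = 1/4
p′′′(0) = 0
p^(4)(0) = 5/16

5/384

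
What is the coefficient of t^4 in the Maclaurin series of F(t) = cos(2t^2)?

F(0) = 1
F′(0) = 0
F′′(0) = 0
F′′′(0) = 0
F^(4)(0) = -48
So c_4 = F^(4)(0)/4! = -2.

-2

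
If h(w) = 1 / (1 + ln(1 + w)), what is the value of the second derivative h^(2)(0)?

Write 1/(1+u) = 1 - u + u^2 - u^3 + ... and substitute the series for u.
From the series, [w^2] h = 3/2; multiply by 2! = 2 to get 3.

3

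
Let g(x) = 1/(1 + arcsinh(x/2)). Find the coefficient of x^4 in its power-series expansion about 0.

Plug the Maclaurin series of the inner function into that of the outer and collect terms.
So c_4 = g^(4)(0)/4! = 1/24.

1/24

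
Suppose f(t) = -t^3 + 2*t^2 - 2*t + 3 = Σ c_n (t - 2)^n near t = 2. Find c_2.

Differentiate repeatedly and evaluate at the center.
[(t - 2)^0] = -1;  [(t - 2)^1] = -6;  [(t - 2)^2] = -4.

-4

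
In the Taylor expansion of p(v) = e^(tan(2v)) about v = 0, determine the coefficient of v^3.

4

Let u equal the inner series; expand the outer function in u and truncate.
p(0) = 1
p′(0) = 2
p′′(0) = 4
p′′′(0) = 24
So c_3 = p′′′(0)/3! = 4.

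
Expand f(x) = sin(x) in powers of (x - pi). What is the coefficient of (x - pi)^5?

-1/120

Apply the Taylor formula c_k = f^(k)(a)/k!.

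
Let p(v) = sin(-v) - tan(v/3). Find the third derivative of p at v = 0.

Combine the two series term by term.
The coefficient of v^3 in the expansion is 25/162, so p′′′(0) = 3! * (25/162) = 25/27.

25/27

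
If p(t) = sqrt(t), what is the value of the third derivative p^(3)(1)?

3/8

The coefficient of (t - 1)^3 in the expansion is 1/16, so p′′′(1) = 3! * (1/16) = 3/8.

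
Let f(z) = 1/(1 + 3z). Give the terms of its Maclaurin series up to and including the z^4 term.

81*z^4 - 27*z^3 + 9*z^2 - 3*z + 1

Apply the Taylor formula c_k = f^(k)(a)/k!.
f(0) = 1
f′(0) = -3
f′′(0) = 18
f′′′(0) = -162
f^(4)(0) = 1944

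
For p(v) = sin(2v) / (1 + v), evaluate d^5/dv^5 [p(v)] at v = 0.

Take the Cauchy product of the two expansions.
The coefficient of v^5 in the expansion is 14/15, so p^(5)(0) = 5! * (14/15) = 112.

112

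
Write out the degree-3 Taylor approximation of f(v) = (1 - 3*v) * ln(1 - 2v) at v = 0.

Multiply each power in the prefactor through the base expansion.
f(0) = 0
f′(0) = -2
f′′(0) = 8
f′′′(0) = 20
The Taylor polynomial is Σ f^(k)(0)/k! · v^k.

10*v^3/3 + 4*v^2 - 2*v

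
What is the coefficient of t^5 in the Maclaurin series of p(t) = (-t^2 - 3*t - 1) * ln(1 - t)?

Shift and add copies of the series according to the polynomial's terms.
p(0) = 0
p′(0) = 1
p′′(0) = 7
p′′′(0) = 17
p^(4)(0) = 42
p^(5)(0) = 154

77/60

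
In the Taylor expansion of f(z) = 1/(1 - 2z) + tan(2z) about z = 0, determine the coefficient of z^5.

Expand each term separately and add.
[z^0] = 1;  [z^1] = 4;  [z^2] = 4;  [z^3] = 32/3;  [z^4] = 16;  [z^5] = 544/15.
So c_5 = f^(5)(0)/5! = 544/15.

544/15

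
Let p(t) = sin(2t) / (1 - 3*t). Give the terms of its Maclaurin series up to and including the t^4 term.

50*t^4 + 50*t^3/3 + 6*t^2 + 2*t

Multiply the numerator's expansion by the denominator's geometric series.
[t^0] = 0;  [t^1] = 2;  [t^2] = 6;  [t^3] = 50/3;  [t^4] = 50.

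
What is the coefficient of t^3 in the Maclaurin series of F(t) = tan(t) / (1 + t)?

4/3

Multiply the two series term by term and collect like powers.
F(0) = 0
F′(0) = 1
F′′(0) = -2
F′′′(0) = 8
So c_3 = F′′′(0)/3! = 4/3.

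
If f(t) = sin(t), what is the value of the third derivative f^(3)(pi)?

The coefficient of (t - pi)^3 in the expansion is 1/6, so f′′′(pi) = 3! * (1/6) = 1.

1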